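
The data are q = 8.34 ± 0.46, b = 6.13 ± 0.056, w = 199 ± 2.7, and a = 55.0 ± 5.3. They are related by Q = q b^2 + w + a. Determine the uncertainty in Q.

19.2

Let p = q·b^2 = 313. δp/p = √((1·δq/q)² + (2·δb/b)²) = √(0.00304 + 0.000334) = 0.0581, so δp = 18.2.
Q = p + w + a: δQ = √(δp² + δw² + δa²) = √(332 + 7.29 + 28.1) = 19.2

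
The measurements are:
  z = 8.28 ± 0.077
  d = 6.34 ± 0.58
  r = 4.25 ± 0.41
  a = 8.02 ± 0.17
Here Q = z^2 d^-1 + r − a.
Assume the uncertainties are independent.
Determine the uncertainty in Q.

1.10

Let p = z^2·d^-1 = 10.8. δp/p = √((2·δz/z)² + (-1·δd/d)²) = √(0.000346 + 0.00837) = 0.0934, so δp = 1.01.
Q = p + r − a: δQ = √(δp² + δr² + δa²) = √(1.02 + 0.168 + 0.0289) = 1.10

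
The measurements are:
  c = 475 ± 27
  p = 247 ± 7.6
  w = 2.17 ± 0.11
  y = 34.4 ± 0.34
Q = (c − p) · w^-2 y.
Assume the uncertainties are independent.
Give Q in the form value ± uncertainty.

1670 ± 266

Let u = c − p = 228. δu = √(δc² + δp²) = √(729 + 57.8) = 28.0, so δu/u = 0.123.
Q is then a monomial in u, w, y:
δQ/Q = √((δu/u)² + (-2·δw/w)² + (1·δy/y)²) = √(0.0151 + 0.0103 + 9.77e-05) = 0.160
Q = 1670, so δQ = 0.160 × 1670 = 266.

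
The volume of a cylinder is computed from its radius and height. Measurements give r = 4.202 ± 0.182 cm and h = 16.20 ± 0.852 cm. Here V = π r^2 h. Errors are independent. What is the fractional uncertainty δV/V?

0.101

For a monomial V ∝ r^2, h, fractional errors add in quadrature:
  (2·δr/r)² = (2×0.0433)² = 0.00750;  (1·δh/h)² = (1×0.0526)² = 0.00277
δV/V = √(0.0103) = 0.101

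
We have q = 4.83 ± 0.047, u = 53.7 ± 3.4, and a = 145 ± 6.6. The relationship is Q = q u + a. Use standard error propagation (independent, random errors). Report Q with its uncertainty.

Let p = q·u = 259. δp/p = √((1·δq/q)² + (1·δu/u)²) = √(9.47e-05 + 0.00401) = 0.0641, so δp = 16.6.
Q = p + a: δQ = √(δp² + δa²) = √(276 + 43.6) = 17.9
Q = 404.

404 ± 17.9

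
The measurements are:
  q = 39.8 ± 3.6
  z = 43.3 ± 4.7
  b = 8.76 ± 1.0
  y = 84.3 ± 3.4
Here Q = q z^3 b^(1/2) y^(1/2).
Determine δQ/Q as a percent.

34.3%

Relative error in a monomial: (δQ/Q)² = Σ (nᵢ · δxᵢ/xᵢ)².
  (1·δq/q)² = (1×0.0905)² = 0.00818;  (3·δz/z)² = (3×0.109)² = 0.106;  (½·δb/b)² = (0.5×0.114)² = 0.00326;  (½·δy/y)² = (0.5×0.0403)² = 0.000407
δQ/Q = √(0.118) = 0.343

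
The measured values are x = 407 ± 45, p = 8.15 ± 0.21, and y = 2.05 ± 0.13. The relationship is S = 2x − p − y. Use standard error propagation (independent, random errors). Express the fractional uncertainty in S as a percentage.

For a sum/difference, combine absolute errors in quadrature:
  (2·δx)² = 8100;  (δp)² = 0.0441;  (δy)² = 0.0169
δS = √(8100) = 90.0
S = 804, so δS/S = 90.0/804 = 0.112.

11.2%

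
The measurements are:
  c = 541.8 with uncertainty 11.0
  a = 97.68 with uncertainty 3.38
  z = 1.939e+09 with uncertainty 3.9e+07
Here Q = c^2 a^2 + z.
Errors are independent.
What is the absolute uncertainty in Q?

Let p = c^2·a^2 = 2.801e+09. δp/p = √((2·δc/c)² + (2·δa/a)²) = √(0.00165 + 0.00479) = 0.0802, so δp = 2.25e+08.
Q = p + z: δQ = √(δp² + δz²) = √(5.05e+16 + 1.52e+15) = 2.28e+08

2.28e+08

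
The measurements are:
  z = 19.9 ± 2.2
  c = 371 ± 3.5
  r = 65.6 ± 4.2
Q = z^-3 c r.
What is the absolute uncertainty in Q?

1.04

Each factor contributes (exponent × relative error)² to (δQ/Q)²:
  (-3·δz/z)² = (-3×0.111)² = 0.110;  (1·δc/c)² = (1×0.00943)² = 8.9e-05;  (1·δr/r)² = (1×0.0640)² = 0.00410
δQ/Q = √(0.114) = 0.338
Q = 3.09, so δQ = 0.338 × 3.09 = 1.04.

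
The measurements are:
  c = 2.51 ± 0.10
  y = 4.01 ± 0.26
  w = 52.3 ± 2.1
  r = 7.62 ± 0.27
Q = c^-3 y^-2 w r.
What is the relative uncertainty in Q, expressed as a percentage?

For a monomial Q ∝ c^-3, y^-2, w, r, fractional errors add in quadrature:
  (-3·δc/c)² = (-3×0.0398)² = 0.0143;  (-2·δy/y)² = (-2×0.0648)² = 0.0168;  (1·δw/w)² = (1×0.0402)² = 0.00161;  (1·δr/r)² = (1×0.0354)² = 0.00126
δQ/Q = √(0.0340) = 0.184

18.4%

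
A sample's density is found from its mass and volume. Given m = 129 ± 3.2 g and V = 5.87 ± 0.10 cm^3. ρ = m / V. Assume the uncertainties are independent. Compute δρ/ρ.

For a monomial ρ ∝ m, V^-1, fractional errors add in quadrature:
  (1·δm/m)² = (1×0.0248)² = 0.000615;  (-1·δV/V)² = (-1×0.0170)² = 0.000290
δρ/ρ = √(0.000906) = 0.0301

0.0301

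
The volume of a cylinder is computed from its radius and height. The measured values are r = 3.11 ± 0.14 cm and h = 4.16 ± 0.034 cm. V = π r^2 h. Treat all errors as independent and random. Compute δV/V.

Relative error in a monomial: (δV/V)² = Σ (nᵢ · δxᵢ/xᵢ)².
  (2·δr/r)² = (2×0.0450)² = 0.00811;  (1·δh/h)² = (1×0.00817)² = 6.68e-05
δV/V = √(0.00817) = 0.0904

0.0904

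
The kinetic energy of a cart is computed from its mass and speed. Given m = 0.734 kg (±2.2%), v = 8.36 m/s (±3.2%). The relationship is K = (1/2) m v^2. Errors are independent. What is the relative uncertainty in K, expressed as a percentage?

Products/powers → add relative errors in quadrature, weighted by exponent:
  (1·δm/m)² = (1×0.0220)² = 0.000484;  (2·δv/v)² = (2×0.0320)² = 0.00410
δK/K = √(0.00458) = 0.0677

6.77%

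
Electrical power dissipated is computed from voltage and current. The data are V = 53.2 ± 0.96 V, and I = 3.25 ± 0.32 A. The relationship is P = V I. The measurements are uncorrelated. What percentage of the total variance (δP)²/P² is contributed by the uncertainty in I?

96.8%

(δP/P)² = (1·δV/V)² + (1·δI/I)²
  V term: (1×0.0180)² = 0.000326
  I term: (1×0.0985)² = 0.00969
Total = 0.0100. Share from I = 0.00969/0.0100 = 0.968.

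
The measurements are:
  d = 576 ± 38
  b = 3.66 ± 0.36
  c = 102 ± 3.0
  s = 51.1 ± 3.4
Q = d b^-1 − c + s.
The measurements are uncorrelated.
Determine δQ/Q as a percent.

Let p = d·b^-1 = 157. δp/p = √((1·δd/d)² + (-1·δb/b)²) = √(0.00435 + 0.00967) = 0.118, so δp = 18.6.
Q = p − c + s: δQ = √(δp² + δc² + δs²) = √(347 + 9.00 + 11.6) = 19.2
Q = 106, so δQ/Q = 19.2/106 = 0.180.

18.0%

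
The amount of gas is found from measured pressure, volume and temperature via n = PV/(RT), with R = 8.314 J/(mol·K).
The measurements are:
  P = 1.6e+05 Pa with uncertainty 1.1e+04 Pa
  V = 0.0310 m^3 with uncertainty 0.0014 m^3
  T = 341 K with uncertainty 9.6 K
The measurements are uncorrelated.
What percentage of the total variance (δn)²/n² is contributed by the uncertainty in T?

(δn/n)² = (1·δP/P)² + (1·δV/V)² + (-1·δT/T)²
  P term: (1×0.0688)² = 0.00473
  V term: (1×0.0452)² = 0.00204
  T term: (-1×0.0282)² = 0.000793
Total = 0.00756. Share from T = 0.000793/0.00756 = 0.105.

10.5%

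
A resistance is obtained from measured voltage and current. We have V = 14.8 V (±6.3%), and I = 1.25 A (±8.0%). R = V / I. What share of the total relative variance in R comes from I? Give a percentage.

(δR/R)² = (1·δV/V)² + (-1·δI/I)²
  V term: (1×0.0630)² = 0.00397
  I term: (-1×0.0800)² = 0.00640
Total = 0.0104. Share from I = 0.00640/0.0104 = 0.617.

61.7%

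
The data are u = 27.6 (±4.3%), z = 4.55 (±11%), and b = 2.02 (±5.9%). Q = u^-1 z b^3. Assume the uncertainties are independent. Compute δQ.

Relative error in a monomial: (δQ/Q)² = Σ (nᵢ · δxᵢ/xᵢ)².
  (-1·δu/u)² = (-1×0.0430)² = 0.00185;  (1·δz/z)² = (1×0.110)² = 0.0121;  (3·δb/b)² = (3×0.0590)² = 0.0313
δQ/Q = √(0.0453) = 0.213
Q = 1.36, so δQ = 0.213 × 1.36 = 0.289.

0.289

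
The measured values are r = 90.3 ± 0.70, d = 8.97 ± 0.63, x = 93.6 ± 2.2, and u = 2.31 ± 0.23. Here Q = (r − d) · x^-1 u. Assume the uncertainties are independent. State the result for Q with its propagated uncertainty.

2.01 ± 0.207

Let w = r − d = 81.3. δw = √(δr² + δd²) = √(0.490 + 0.397) = 0.942, so δw/w = 0.0116.
Q is then a monomial in w, x, u:
δQ/Q = √((δw/w)² + (-1·δx/x)² + (1·δu/u)²) = √(0.000134 + 0.000552 + 0.00991) = 0.103
Q = 2.01, so δQ = 0.103 × 2.01 = 0.207.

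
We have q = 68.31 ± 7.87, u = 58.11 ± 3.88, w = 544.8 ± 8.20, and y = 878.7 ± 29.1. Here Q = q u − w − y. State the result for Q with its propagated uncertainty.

2546 ± 529

Let p = q·u = 3969. δp/p = √((1·δq/q)² + (1·δu/u)²) = √(0.0133 + 0.00446) = 0.133, so δp = 529.
Q = p − w − y: δQ = √(δp² + δw² + δy²) = √(2.79e+05 + 67.2 + 847) = 529
Q = 2546.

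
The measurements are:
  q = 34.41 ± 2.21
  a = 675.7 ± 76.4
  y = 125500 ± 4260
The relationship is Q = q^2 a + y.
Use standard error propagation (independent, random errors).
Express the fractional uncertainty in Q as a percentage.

14.8%

Let p = q^2·a = 800100. δp/p = √((2·δq/q)² + (1·δa/a)²) = √(0.0165 + 0.0128) = 0.171, so δp = 1.37e+05.
Q = p + y: δQ = √(δp² + δy²) = √(1.87e+10 + 1.81e+07) = 1.37e+05
Q = 925600, so δQ/Q = 1.37e+05/925600 = 0.148.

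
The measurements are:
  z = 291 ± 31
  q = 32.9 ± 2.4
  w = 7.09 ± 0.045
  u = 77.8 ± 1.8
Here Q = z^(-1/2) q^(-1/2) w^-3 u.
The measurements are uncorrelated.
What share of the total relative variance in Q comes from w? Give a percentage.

7.16%

(δQ/Q)² = (−½·δz/z)² + (−½·δq/q)² + (-3·δw/w)² + (1·δu/u)²
  z term: (-0.5×0.107)² = 0.00284
  q term: (-0.5×0.0729)² = 0.00133
  w term: (-3×0.00635)² = 0.000363
  u term: (1×0.0231)² = 0.000535
Total = 0.00507. Share from w = 0.000363/0.00507 = 0.0716.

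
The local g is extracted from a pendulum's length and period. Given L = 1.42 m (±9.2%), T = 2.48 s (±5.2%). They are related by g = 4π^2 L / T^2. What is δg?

1.27 m/s^2

Products/powers → add relative errors in quadrature, weighted by exponent:
  (1·δL/L)² = (1×0.0920)² = 0.00846;  (-2·δT/T)² = (-2×0.0520)² = 0.0108
δg/g = √(0.0193) = 0.139
g = 9.11 m/s^2, so δg = 0.139 × 9.11 = 1.27 m/s^2.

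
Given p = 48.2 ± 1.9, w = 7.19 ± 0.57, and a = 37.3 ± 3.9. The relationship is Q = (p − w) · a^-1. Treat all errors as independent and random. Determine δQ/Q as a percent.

Let u = p − w = 41.0. δu = √(δp² + δw²) = √(3.61 + 0.325) = 1.98, so δu/u = 0.0484.
Q is then a monomial in u, a:
δQ/Q = √((δu/u)² + (-1·δa/a)²) = √(0.00234 + 0.0109) = 0.115

11.5%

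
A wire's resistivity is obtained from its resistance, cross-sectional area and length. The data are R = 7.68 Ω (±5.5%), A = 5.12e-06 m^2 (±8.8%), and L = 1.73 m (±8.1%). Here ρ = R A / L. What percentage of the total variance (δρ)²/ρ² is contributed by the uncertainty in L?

(δρ/ρ)² = (1·δR/R)² + (1·δA/A)² + (-1·δL/L)²
  R term: (1×0.0550)² = 0.00302
  A term: (1×0.0880)² = 0.00774
  L term: (-1×0.0810)² = 0.00656
Total = 0.0173. Share from L = 0.00656/0.0173 = 0.379.

37.9%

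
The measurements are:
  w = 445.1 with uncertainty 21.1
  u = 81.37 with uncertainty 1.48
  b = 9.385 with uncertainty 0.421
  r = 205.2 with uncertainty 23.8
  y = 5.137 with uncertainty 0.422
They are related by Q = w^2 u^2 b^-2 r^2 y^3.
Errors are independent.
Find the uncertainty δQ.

Q is a product of powers, so relative uncertainties combine in quadrature:
  (2·δw/w)² = (2×0.0474)² = 0.00899;  (2·δu/u)² = (2×0.0182)² = 0.00132;  (-2·δb/b)² = (-2×0.0449)² = 0.00805;  (2·δr/r)² = (2×0.116)² = 0.0538;  (3·δy/y)² = (3×0.0821)² = 0.0607
δQ/Q = √(0.133) = 0.365
Q = 8.501e+13, so δQ = 0.365 × 8.501e+13 = 3.1e+13.

3.1e+13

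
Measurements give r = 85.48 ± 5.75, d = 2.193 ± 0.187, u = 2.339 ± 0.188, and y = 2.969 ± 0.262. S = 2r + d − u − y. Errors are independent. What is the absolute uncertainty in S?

Sums and differences: (δS)² = Σ (cᵢ δxᵢ)².
  (2·δr)² = 132;  (δd)² = 0.0350;  (δu)² = 0.0353;  (δy)² = 0.0686
δS = √(132) = 11.5

11.5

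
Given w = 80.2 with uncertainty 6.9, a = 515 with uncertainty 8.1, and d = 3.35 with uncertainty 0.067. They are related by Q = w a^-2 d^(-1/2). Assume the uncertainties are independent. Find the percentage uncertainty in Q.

Q is a product of powers, so relative uncertainties combine in quadrature:
  (1·δw/w)² = (1×0.0860)² = 0.00740;  (-2·δa/a)² = (-2×0.0157)² = 0.000989;  (−½·δd/d)² = (-0.5×0.0200)² = 0.000100
δQ/Q = √(0.00849) = 0.0921

9.21%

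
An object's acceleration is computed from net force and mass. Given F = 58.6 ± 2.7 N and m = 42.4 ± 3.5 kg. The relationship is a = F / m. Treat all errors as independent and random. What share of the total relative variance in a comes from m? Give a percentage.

(δa/a)² = (1·δF/F)² + (-1·δm/m)²
  F term: (1×0.0461)² = 0.00212
  m term: (-1×0.0825)² = 0.00681
Total = 0.00894. Share from m = 0.00681/0.00894 = 0.762.

76.2%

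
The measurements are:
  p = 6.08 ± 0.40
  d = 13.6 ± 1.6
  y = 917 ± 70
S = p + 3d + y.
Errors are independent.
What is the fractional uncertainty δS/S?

For a sum/difference, combine absolute errors in quadrature:
  (δp)² = 0.160;  (3·δd)² = 23.0;  (δy)² = 4900
δS = √(4920) = 70.2
S = 964, so δS/S = 70.2/964 = 0.0728.

0.0728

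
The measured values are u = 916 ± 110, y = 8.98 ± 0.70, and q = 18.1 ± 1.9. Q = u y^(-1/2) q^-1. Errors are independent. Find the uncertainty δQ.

Products/powers → add relative errors in quadrature, weighted by exponent:
  (1·δu/u)² = (1×0.120)² = 0.0144;  (−½·δy/y)² = (-0.5×0.0780)² = 0.00152;  (-1·δq/q)² = (-1×0.105)² = 0.0110
δQ/Q = √(0.0270) = 0.164
Q = 16.9, so δQ = 0.164 × 16.9 = 2.77.

2.77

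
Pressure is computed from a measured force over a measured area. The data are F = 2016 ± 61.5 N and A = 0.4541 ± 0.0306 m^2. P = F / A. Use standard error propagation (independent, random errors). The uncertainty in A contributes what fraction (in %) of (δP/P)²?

83.0%

(δP/P)² = (1·δF/F)² + (-1·δA/A)²
  F term: (1×0.0305)² = 0.000931
  A term: (-1×0.0674)² = 0.00454
Total = 0.00547. Share from A = 0.00454/0.00547 = 0.830.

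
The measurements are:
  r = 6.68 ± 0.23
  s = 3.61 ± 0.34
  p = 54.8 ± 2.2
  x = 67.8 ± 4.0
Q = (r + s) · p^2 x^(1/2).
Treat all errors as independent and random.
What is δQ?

Let u = r + s = 10.3. δu = √(δr² + δs²) = √(0.0529 + 0.116) = 0.410, so δu/u = 0.0399.
Q is then a monomial in u, p, x:
δQ/Q = √((δu/u)² + (2·δp/p)² + (½·δx/x)²) = √(0.00159 + 0.00645 + 0.000870) = 0.0944
Q = 2.54e+05, so δQ = 0.0944 × 2.54e+05 = 24000.

24000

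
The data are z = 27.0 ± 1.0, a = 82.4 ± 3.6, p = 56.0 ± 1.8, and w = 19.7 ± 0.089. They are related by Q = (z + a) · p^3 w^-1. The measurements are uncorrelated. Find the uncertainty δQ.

Let u = z + a = 109. δu = √(δz² + δa²) = √(1.00 + 13.0) = 3.74, so δu/u = 0.0342.
Q is then a monomial in u, p, w:
δQ/Q = √((δu/u)² + (3·δp/p)² + (-1·δw/w)²) = √(0.00117 + 0.00930 + 2.04e-05) = 0.102
Q = 9.75e+05, so δQ = 0.102 × 9.75e+05 = 99900.

99900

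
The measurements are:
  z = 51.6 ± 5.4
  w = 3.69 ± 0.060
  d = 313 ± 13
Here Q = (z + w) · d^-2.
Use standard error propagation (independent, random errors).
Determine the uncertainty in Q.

7.24e-05

Let u = z + w = 55.3. δu = √(δz² + δw²) = √(29.2 + 0.00360) = 5.40, so δu/u = 0.0977.
Q is then a monomial in u, d:
δQ/Q = √((δu/u)² + (-2·δd/d)²) = √(0.00954 + 0.00690) = 0.128
Q = 0.000564, so δQ = 0.128 × 0.000564 = 7.24e-05.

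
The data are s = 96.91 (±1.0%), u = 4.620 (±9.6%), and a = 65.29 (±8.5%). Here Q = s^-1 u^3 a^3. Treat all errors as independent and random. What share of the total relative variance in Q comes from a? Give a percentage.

(δQ/Q)² = (-1·δs/s)² + (3·δu/u)² + (3·δa/a)²
  s term: (-1×0.0100)² = 0.000100
  u term: (3×0.0960)² = 0.0829
  a term: (3×0.0850)² = 0.0650
Total = 0.148. Share from a = 0.0650/0.148 = 0.439.

43.9%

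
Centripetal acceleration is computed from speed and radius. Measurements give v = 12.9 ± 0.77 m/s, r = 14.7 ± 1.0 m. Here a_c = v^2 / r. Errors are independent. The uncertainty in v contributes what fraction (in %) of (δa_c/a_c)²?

(δa_c/a_c)² = (2·δv/v)² + (-1·δr/r)²
  v term: (2×0.0597)² = 0.0143
  r term: (-1×0.0680)² = 0.00463
Total = 0.0189. Share from v = 0.0143/0.0189 = 0.755.

75.5%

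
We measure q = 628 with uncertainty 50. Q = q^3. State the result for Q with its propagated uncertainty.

Q ∝ q^3, so δQ/Q = |3| · δq/q = 3 × 0.0796 = 0.239.
Q = 2.48e+08, so δQ = 0.239 × 2.48e+08 = 5.92e+07.

(2.48 ± 0.592) × 10^8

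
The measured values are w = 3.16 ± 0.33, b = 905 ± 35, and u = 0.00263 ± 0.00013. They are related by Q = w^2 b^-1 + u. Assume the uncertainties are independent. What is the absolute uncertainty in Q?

Let p = w^2·b^-1 = 0.0110. δp/p = √((2·δw/w)² + (-1·δb/b)²) = √(0.0436 + 0.00150) = 0.212, so δp = 0.00234.
Q = p + u: δQ = √(δp² + δu²) = √(5.49e-06 + 1.69e-08) = 0.00235

0.00235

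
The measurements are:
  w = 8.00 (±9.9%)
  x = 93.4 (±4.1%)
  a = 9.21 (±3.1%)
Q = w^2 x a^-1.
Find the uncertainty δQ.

Relative error in a monomial: (δQ/Q)² = Σ (nᵢ · δxᵢ/xᵢ)².
  (2·δw/w)² = (2×0.0990)² = 0.0392;  (1·δx/x)² = (1×0.0410)² = 0.00168;  (-1·δa/a)² = (-1×0.0310)² = 0.000961
δQ/Q = √(0.0418) = 0.205
Q = 649, so δQ = 0.205 × 649 = 133.

133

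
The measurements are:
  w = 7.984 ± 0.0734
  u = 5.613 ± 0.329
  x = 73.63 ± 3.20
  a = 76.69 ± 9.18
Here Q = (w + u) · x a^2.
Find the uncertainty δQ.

1.44e+06

Let h = w + u = 13.60. δh = √(δw² + δu²) = √(0.00539 + 0.108) = 0.337, so δh/h = 0.0248.
Q is then a monomial in h, x, a:
δQ/Q = √((δh/h)² + (1·δx/x)² + (2·δa/a)²) = √(0.000615 + 0.00189 + 0.0573) = 0.245
Q = 5.888e+06, so δQ = 0.245 × 5.888e+06 = 1.44e+06.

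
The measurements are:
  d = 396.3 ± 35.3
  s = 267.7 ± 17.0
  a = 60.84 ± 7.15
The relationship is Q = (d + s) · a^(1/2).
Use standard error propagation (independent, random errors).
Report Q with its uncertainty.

Let u = d + s = 664.0. δu = √(δd² + δs²) = √(1250 + 289) = 39.2, so δu/u = 0.0590.
Q is then a monomial in u, a:
δQ/Q = √((δu/u)² + (½·δa/a)²) = √(0.00348 + 0.00345) = 0.0833
Q = 5179, so δQ = 0.0833 × 5179 = 431.

5179 ± 431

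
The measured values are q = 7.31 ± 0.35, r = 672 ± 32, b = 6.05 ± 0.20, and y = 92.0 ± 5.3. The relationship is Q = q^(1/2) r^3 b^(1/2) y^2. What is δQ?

3.17e+12

Products/powers → add relative errors in quadrature, weighted by exponent:
  (½·δq/q)² = (0.5×0.0479)² = 0.000573;  (3·δr/r)² = (3×0.0476)² = 0.0204;  (½·δb/b)² = (0.5×0.0331)² = 0.000273;  (2·δy/y)² = (2×0.0576)² = 0.0133
δQ/Q = √(0.0345) = 0.186
Q = 1.71e+13, so δQ = 0.186 × 1.71e+13 = 3.17e+12.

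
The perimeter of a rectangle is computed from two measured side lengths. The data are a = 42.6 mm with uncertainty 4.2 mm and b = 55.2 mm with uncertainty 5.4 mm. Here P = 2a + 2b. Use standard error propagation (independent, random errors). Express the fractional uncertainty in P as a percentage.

P is a linear combination, so absolute uncertainties add in quadrature:
  (2·δa)² = 70.6;  (2·δb)² = 117
δP = √(187) = 13.7 mm
P = 196 mm, so δP/P = 13.7/196 = 0.0699.

6.99%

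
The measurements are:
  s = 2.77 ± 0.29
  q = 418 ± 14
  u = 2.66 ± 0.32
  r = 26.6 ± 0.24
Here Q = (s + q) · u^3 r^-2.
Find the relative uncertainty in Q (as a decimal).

Let w = s + q = 421. δw = √(δs² + δq²) = √(0.0841 + 196) = 14.0, so δw/w = 0.0333.
Q is then a monomial in w, u, r:
δQ/Q = √((δw/w)² + (3·δu/u)² + (-2·δr/r)²) = √(0.00111 + 0.130 + 0.000326) = 0.363

0.363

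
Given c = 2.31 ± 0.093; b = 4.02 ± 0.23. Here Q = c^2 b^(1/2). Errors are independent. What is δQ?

0.914

For a monomial Q ∝ c^2, b^(1/2), fractional errors add in quadrature:
  (2·δc/c)² = (2×0.0403)² = 0.00648;  (½·δb/b)² = (0.5×0.0572)² = 0.000818
δQ/Q = √(0.00730) = 0.0855
Q = 10.7, so δQ = 0.0855 × 10.7 = 0.914.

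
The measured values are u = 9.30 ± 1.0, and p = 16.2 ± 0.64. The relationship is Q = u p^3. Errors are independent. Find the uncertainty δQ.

Products/powers → add relative errors in quadrature, weighted by exponent:
  (1·δu/u)² = (1×0.108)² = 0.0116;  (3·δp/p)² = (3×0.0395)² = 0.0140
δQ/Q = √(0.0256) = 0.160
Q = 39500, so δQ = 0.160 × 39500 = 6330.

6330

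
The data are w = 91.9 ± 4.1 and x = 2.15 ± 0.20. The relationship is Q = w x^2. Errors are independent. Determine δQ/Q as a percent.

Q is a product of powers, so relative uncertainties combine in quadrature:
  (1·δw/w)² = (1×0.0446)² = 0.00199;  (2·δx/x)² = (2×0.0930)² = 0.0346
δQ/Q = √(0.0366) = 0.191

19.1%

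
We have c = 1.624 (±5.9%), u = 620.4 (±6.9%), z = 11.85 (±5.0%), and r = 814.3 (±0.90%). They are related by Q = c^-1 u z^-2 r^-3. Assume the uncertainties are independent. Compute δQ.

Each factor contributes (exponent × relative error)² to (δQ/Q)²:
  (-1·δc/c)² = (-1×0.0590)² = 0.00348;  (1·δu/u)² = (1×0.0690)² = 0.00476;  (-2·δz/z)² = (-2×0.0500)² = 0.0100;  (-3·δr/r)² = (-3×0.00900)² = 0.000729
δQ/Q = √(0.0190) = 0.138
Q = 5.038e-09, so δQ = 0.138 × 5.038e-09 = 6.94e-10.

6.94e-10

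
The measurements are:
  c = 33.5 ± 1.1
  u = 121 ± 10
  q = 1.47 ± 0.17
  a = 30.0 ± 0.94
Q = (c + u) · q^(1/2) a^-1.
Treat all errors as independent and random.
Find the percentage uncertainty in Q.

9.25%

Let w = c + u = 154. δw = √(δc² + δu²) = √(1.21 + 100) = 10.1, so δw/w = 0.0651.
Q is then a monomial in w, q, a:
δQ/Q = √((δw/w)² + (½·δq/q)² + (-1·δa/a)²) = √(0.00424 + 0.00334 + 0.000982) = 0.0925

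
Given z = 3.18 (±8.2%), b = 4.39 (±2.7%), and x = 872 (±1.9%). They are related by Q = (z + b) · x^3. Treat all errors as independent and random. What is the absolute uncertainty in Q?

3.43e+08

Let u = z + b = 7.57. δu = √(δz² + δb²) = √(0.0680 + 0.0140) = 0.286, so δu/u = 0.0378.
Q is then a monomial in u, x:
δQ/Q = √((δu/u)² + (3·δx/x)²) = √(0.00143 + 0.00325) = 0.0684
Q = 5.02e+09, so δQ = 0.0684 × 5.02e+09 = 3.43e+08.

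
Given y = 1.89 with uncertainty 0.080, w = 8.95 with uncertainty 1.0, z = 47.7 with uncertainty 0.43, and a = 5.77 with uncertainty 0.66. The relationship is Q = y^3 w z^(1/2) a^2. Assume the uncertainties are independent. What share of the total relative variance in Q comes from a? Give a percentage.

(δQ/Q)² = (3·δy/y)² + (1·δw/w)² + (½·δz/z)² + (2·δa/a)²
  y term: (3×0.0423)² = 0.0161
  w term: (1×0.112)² = 0.0125
  z term: (0.5×0.00901)² = 2.03e-05
  a term: (2×0.114)² = 0.0523
Total = 0.0810. Share from a = 0.0523/0.0810 = 0.646.

64.6%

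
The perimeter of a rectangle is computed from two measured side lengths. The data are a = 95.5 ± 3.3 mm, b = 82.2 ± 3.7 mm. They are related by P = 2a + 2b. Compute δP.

9.92 mm

For a sum/difference, combine absolute errors in quadrature:
  (2·δa)² = 43.6;  (2·δb)² = 54.8
δP = √(98.3) = 9.92 mm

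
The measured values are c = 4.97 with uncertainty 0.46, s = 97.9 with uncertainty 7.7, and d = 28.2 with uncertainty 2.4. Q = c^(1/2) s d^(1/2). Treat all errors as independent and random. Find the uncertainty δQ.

Q is a product of powers, so relative uncertainties combine in quadrature:
  (½·δc/c)² = (0.5×0.0926)² = 0.00214;  (1·δs/s)² = (1×0.0787)² = 0.00619;  (½·δd/d)² = (0.5×0.0851)² = 0.00181
δQ/Q = √(0.0101) = 0.101
Q = 1160, so δQ = 0.101 × 1160 = 117.

117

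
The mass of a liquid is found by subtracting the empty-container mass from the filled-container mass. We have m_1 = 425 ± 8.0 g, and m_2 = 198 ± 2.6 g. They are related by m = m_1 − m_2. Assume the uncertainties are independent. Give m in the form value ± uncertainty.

m is a linear combination, so absolute uncertainties add in quadrature:
  (δm_1)² = 64.0;  (δm_2)² = 6.76
δm = √(70.8) = 8.41 g
m = 227 g.

227 ± 8.41 g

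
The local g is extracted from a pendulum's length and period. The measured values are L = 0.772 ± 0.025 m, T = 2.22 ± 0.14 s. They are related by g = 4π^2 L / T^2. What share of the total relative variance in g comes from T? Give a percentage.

93.8%

(δg/g)² = (1·δL/L)² + (-2·δT/T)²
  L term: (1×0.0324)² = 0.00105
  T term: (-2×0.0631)² = 0.0159
Total = 0.0170. Share from T = 0.0159/0.0170 = 0.938.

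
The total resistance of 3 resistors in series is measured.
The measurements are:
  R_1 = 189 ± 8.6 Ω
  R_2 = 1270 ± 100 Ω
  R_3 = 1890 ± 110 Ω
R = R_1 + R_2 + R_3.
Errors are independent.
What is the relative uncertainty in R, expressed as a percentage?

R is a linear combination, so absolute uncertainties add in quadrature:
  (δR_1)² = 74.0;  (δR_2)² = 10000;  (δR_3)² = 12100
δR = √(22200) = 149 Ω
R = 3350 Ω, so δR/R = 149/3350 = 0.0445.

4.45%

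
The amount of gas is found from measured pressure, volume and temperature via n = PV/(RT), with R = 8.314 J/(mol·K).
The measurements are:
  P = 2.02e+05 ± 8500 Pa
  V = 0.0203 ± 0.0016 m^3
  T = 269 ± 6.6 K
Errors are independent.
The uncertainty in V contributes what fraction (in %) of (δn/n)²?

72.4%

(δn/n)² = (1·δP/P)² + (1·δV/V)² + (-1·δT/T)²
  P term: (1×0.0421)² = 0.00177
  V term: (1×0.0788)² = 0.00621
  T term: (-1×0.0245)² = 0.000602
Total = 0.00858. Share from V = 0.00621/0.00858 = 0.724.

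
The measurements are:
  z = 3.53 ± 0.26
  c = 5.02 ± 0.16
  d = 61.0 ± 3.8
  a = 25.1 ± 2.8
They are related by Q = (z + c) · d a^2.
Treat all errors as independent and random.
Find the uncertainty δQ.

Let u = z + c = 8.55. δu = √(δz² + δc²) = √(0.0676 + 0.0256) = 0.305, so δu/u = 0.0357.
Q is then a monomial in u, d, a:
δQ/Q = √((δu/u)² + (1·δd/d)² + (2·δa/a)²) = √(0.00127 + 0.00388 + 0.0498) = 0.234
Q = 3.29e+05, so δQ = 0.234 × 3.29e+05 = 77000.

77000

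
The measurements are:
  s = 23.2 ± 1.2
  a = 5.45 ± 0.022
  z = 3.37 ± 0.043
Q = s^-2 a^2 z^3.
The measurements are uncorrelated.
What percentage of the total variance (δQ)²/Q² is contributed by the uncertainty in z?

12.0%

(δQ/Q)² = (-2·δs/s)² + (2·δa/a)² + (3·δz/z)²
  s term: (-2×0.0517)² = 0.0107
  a term: (2×0.00404)² = 6.52e-05
  z term: (3×0.0128)² = 0.00147
Total = 0.0122. Share from z = 0.00147/0.0122 = 0.120.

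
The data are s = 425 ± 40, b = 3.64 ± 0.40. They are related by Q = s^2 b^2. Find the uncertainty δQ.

For a monomial Q ∝ s^2, b^2, fractional errors add in quadrature:
  (2·δs/s)² = (2×0.0941)² = 0.0354;  (2·δb/b)² = (2×0.110)² = 0.0483
δQ/Q = √(0.0837) = 0.289
Q = 2.39e+06, so δQ = 0.289 × 2.39e+06 = 6.93e+05.

6.93e+05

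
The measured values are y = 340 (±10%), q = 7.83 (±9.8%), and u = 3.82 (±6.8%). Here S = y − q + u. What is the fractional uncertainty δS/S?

Each term contributes (cᵢ δxᵢ)² to (δS)²:
  (δy)² = 1160;  (δq)² = 0.589;  (δu)² = 0.0675
δS = √(1160) = 34.0
S = 336, so δS/S = 34.0/336 = 0.101.

0.101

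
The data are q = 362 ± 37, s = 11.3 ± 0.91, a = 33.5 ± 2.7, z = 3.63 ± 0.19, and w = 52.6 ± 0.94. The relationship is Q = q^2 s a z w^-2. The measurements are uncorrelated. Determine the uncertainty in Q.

15800

Since Q is a product/quotient, work with relative uncertainties:
  (2·δq/q)² = (2×0.102)² = 0.0418;  (1·δs/s)² = (1×0.0805)² = 0.00649;  (1·δa/a)² = (1×0.0806)² = 0.00650;  (1·δz/z)² = (1×0.0523)² = 0.00274;  (-2·δw/w)² = (-2×0.0179)² = 0.00128
δQ/Q = √(0.0588) = 0.242
Q = 65100, so δQ = 0.242 × 65100 = 15800.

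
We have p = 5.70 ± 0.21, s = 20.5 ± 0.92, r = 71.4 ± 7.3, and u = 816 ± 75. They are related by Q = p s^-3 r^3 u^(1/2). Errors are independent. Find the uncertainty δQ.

Each factor contributes (exponent × relative error)² to (δQ/Q)²:
  (1·δp/p)² = (1×0.0368)² = 0.00136;  (-3·δs/s)² = (-3×0.0449)² = 0.0181;  (3·δr/r)² = (3×0.102)² = 0.0941;  (½·δu/u)² = (0.5×0.0919)² = 0.00211
δQ/Q = √(0.116) = 0.340
Q = 6880, so δQ = 0.340 × 6880 = 2340.

2340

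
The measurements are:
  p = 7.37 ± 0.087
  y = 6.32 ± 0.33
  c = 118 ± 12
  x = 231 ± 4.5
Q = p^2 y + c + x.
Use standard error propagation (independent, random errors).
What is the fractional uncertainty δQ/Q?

Let w = p^2·y = 343. δw/w = √((2·δp/p)² + (1·δy/y)²) = √(0.000557 + 0.00273) = 0.0573, so δw = 19.7.
Q = w + c + x: δQ = √(δw² + δc² + δx²) = √(387 + 144 + 20.2) = 23.5
Q = 692, so δQ/Q = 23.5/692 = 0.0339.

0.0339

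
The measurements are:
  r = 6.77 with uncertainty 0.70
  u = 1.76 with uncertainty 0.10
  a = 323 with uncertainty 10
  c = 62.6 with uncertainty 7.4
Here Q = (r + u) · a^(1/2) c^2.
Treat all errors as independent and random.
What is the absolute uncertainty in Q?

1.51e+05

Let w = r + u = 8.53. δw = √(δr² + δu²) = √(0.490 + 0.0100) = 0.707, so δw/w = 0.0829.
Q is then a monomial in w, a, c:
δQ/Q = √((δw/w)² + (½·δa/a)² + (2·δc/c)²) = √(0.00687 + 0.000240 + 0.0559) = 0.251
Q = 6.01e+05, so δQ = 0.251 × 6.01e+05 = 1.51e+05.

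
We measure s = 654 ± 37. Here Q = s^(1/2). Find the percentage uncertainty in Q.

2.83%

Q ∝ s^(1/2), so δQ/Q = |½| · δs/s = 0.5 × 0.0566 = 0.0283.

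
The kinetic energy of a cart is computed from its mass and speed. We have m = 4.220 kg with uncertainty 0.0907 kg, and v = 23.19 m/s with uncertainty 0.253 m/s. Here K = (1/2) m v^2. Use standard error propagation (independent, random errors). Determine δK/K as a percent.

K is a product of powers, so relative uncertainties combine in quadrature:
  (1·δm/m)² = (1×0.0215)² = 0.000462;  (2·δv/v)² = (2×0.0109)² = 0.000476
δK/K = √(0.000938) = 0.0306

3.06%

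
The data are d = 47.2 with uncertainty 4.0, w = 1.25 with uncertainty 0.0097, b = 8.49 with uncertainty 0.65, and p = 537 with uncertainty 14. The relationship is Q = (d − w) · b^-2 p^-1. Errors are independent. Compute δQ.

0.000211

Let u = d − w = 46.0. δu = √(δd² + δw²) = √(16.0 + 9.41e-05) = 4.00, so δu/u = 0.0871.
Q is then a monomial in u, b, p:
δQ/Q = √((δu/u)² + (-2·δb/b)² + (-1·δp/p)²) = √(0.00758 + 0.0234 + 0.000680) = 0.178
Q = 0.00119, so δQ = 0.178 × 0.00119 = 0.000211.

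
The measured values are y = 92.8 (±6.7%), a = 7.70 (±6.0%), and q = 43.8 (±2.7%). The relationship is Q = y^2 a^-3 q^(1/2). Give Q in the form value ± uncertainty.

Each factor contributes (exponent × relative error)² to (δQ/Q)²:
  (2·δy/y)² = (2×0.0670)² = 0.0180;  (-3·δa/a)² = (-3×0.0600)² = 0.0324;  (½·δq/q)² = (0.5×0.0270)² = 0.000182
δQ/Q = √(0.0505) = 0.225
Q = 125, so δQ = 0.225 × 125 = 28.1.

125 ± 28.1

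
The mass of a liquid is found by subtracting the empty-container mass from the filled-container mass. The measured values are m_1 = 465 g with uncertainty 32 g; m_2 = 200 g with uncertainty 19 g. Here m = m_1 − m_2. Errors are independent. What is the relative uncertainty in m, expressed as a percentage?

14.0%

Each term contributes (cᵢ δxᵢ)² to (δm)²:
  (δm_1)² = 1020;  (δm_2)² = 361
δm = √(1380) = 37.2 g
m = 265 g, so δm/m = 37.2/265 = 0.140.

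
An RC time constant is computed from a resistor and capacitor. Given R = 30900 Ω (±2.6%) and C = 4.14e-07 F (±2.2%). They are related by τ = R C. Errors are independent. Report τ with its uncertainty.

0.0128 ± 0.000436 s

τ is a product of powers, so relative uncertainties combine in quadrature:
  (1·δR/R)² = (1×0.0260)² = 0.000676;  (1·δC/C)² = (1×0.0220)² = 0.000484
δτ/τ = √(0.00116) = 0.0341
τ = 0.0128 s, so δτ = 0.0341 × 0.0128 = 0.000436 s.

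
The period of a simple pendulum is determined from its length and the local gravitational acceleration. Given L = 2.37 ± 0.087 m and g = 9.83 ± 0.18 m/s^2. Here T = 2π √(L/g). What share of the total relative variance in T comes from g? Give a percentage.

(δT/T)² = (½·δL/L)² + (−½·δg/g)²
  L term: (0.5×0.0367)² = 0.000337
  g term: (-0.5×0.0183)² = 8.38e-05
Total = 0.000421. Share from g = 8.38e-05/0.000421 = 0.199.

19.9%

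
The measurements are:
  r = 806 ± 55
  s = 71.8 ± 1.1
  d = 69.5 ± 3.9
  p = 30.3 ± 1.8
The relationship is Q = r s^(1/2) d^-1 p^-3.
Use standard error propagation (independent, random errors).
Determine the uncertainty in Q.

Relative error in a monomial: (δQ/Q)² = Σ (nᵢ · δxᵢ/xᵢ)².
  (1·δr/r)² = (1×0.0682)² = 0.00466;  (½·δs/s)² = (0.5×0.0153)² = 5.87e-05;  (-1·δd/d)² = (-1×0.0561)² = 0.00315;  (-3·δp/p)² = (-3×0.0594)² = 0.0318
δQ/Q = √(0.0396) = 0.199
Q = 0.00353, so δQ = 0.199 × 0.00353 = 0.000703.

0.000703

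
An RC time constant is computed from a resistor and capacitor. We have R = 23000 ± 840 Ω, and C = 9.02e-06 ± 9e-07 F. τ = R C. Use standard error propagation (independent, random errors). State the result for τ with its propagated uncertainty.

0.207 ± 0.0220 s

Relative error in a monomial: (δτ/τ)² = Σ (nᵢ · δxᵢ/xᵢ)².
  (1·δR/R)² = (1×0.0365)² = 0.00133;  (1·δC/C)² = (1×0.0998)² = 0.00996
δτ/τ = √(0.0113) = 0.106
τ = 0.207 s, so δτ = 0.106 × 0.207 = 0.0220 s.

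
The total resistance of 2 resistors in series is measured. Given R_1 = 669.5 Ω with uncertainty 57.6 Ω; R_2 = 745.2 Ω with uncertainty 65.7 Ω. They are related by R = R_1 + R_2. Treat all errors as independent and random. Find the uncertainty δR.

Each term contributes (cᵢ δxᵢ)² to (δR)²:
  (δR_1)² = 3320;  (δR_2)² = 4320
δR = √(7630) = 87.4 Ω

87.4 Ω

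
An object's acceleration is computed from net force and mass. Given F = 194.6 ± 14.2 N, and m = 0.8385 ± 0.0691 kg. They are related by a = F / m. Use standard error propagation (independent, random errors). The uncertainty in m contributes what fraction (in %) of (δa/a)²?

(δa/a)² = (1·δF/F)² + (-1·δm/m)²
  F term: (1×0.0730)² = 0.00532
  m term: (-1×0.0824)² = 0.00679
Total = 0.0121. Share from m = 0.00679/0.0121 = 0.561.

56.1%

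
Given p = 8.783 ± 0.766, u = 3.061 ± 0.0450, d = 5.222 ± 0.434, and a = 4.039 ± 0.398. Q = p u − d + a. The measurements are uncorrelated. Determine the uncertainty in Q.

Let w = p·u = 26.88. δw/w = √((1·δp/p)² + (1·δu/u)²) = √(0.00761 + 0.000216) = 0.0884, so δw = 2.38.
Q = w − d + a: δQ = √(δw² + δd² + δa²) = √(5.65 + 0.188 + 0.158) = 2.45

2.45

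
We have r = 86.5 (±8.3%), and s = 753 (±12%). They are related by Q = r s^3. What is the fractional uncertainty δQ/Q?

0.369

Q is a product of powers, so relative uncertainties combine in quadrature:
  (1·δr/r)² = (1×0.0830)² = 0.00689;  (3·δs/s)² = (3×0.120)² = 0.130
δQ/Q = √(0.136) = 0.369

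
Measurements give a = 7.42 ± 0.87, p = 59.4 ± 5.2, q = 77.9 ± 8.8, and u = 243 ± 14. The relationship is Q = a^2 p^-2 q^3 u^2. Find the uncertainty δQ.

Relative error in a monomial: (δQ/Q)² = Σ (nᵢ · δxᵢ/xᵢ)².
  (2·δa/a)² = (2×0.117)² = 0.0550;  (-2·δp/p)² = (-2×0.0875)² = 0.0307;  (3·δq/q)² = (3×0.113)² = 0.115;  (2·δu/u)² = (2×0.0576)² = 0.0133
δQ/Q = √(0.214) = 0.462
Q = 4.36e+08, so δQ = 0.462 × 4.36e+08 = 2.01e+08.

2.01e+08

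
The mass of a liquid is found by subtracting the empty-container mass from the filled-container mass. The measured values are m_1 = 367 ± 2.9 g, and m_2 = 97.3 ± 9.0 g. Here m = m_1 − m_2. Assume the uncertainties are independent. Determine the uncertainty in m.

9.46 g

Each term contributes (cᵢ δxᵢ)² to (δm)²:
  (δm_1)² = 8.41;  (δm_2)² = 81.0
δm = √(89.4) = 9.46 g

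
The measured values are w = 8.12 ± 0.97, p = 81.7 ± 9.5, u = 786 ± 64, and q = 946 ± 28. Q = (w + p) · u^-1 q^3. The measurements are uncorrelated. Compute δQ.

1.55e+07

Let h = w + p = 89.8. δh = √(δw² + δp²) = √(0.941 + 90.2) = 9.55, so δh/h = 0.106.
Q is then a monomial in h, u, q:
δQ/Q = √((δh/h)² + (-1·δu/u)² + (3·δq/q)²) = √(0.0113 + 0.00663 + 0.00788) = 0.161
Q = 9.67e+07, so δQ = 0.161 × 9.67e+07 = 1.55e+07.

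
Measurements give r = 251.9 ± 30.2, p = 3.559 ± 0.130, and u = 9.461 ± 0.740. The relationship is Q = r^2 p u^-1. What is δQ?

Products/powers → add relative errors in quadrature, weighted by exponent:
  (2·δr/r)² = (2×0.120)² = 0.0575;  (1·δp/p)² = (1×0.0365)² = 0.00133;  (-1·δu/u)² = (-1×0.0782)² = 0.00612
δQ/Q = √(0.0649) = 0.255
Q = 23870, so δQ = 0.255 × 23870 = 6080.

6080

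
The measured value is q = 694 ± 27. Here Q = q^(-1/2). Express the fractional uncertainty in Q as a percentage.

Since Q is a product/quotient, work with relative uncertainties:
  (−½·δq/q)² = (-0.5×0.0389)² = 0.000378
δQ/Q = √(0.000378) = 0.0195

1.95%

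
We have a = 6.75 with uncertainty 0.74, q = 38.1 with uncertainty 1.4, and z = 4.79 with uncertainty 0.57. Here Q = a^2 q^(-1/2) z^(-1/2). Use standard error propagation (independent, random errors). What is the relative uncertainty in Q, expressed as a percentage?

For a monomial Q ∝ a^2, q^(-1/2), z^(-1/2), fractional errors add in quadrature:
  (2·δa/a)² = (2×0.110)² = 0.0481;  (−½·δq/q)² = (-0.5×0.0367)² = 0.000338;  (−½·δz/z)² = (-0.5×0.119)² = 0.00354
δQ/Q = √(0.0520) = 0.228

22.8%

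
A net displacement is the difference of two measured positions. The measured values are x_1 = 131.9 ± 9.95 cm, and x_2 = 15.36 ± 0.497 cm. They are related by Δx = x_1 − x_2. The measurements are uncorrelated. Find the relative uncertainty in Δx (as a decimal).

Absolute uncertainties add in quadrature for a linear combination:
  (δx_1)² = 99.0;  (δx_2)² = 0.247
δΔx = √(99.2) = 9.96 cm
Δx = 116.5 cm, so δΔx/Δx = 9.96/116.5 = 0.0855.

0.0855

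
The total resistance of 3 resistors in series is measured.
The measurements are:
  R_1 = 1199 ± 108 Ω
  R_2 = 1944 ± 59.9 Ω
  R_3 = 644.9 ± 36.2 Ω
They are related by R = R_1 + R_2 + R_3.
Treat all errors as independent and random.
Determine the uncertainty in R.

129 Ω

R is a linear combination, so absolute uncertainties add in quadrature:
  (δR_1)² = 11700;  (δR_2)² = 3590;  (δR_3)² = 1310
δR = √(16600) = 129 Ω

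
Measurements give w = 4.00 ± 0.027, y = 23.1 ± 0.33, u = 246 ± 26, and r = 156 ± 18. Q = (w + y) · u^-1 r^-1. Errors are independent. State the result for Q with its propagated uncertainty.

0.000706 ± 0.000111

Let h = w + y = 27.1. δh = √(δw² + δy²) = √(0.000729 + 0.109) = 0.331, so δh/h = 0.0122.
Q is then a monomial in h, u, r:
δQ/Q = √((δh/h)² + (-1·δu/u)² + (-1·δr/r)²) = √(0.000149 + 0.0112 + 0.0133) = 0.157
Q = 0.000706, so δQ = 0.157 × 0.000706 = 0.000111.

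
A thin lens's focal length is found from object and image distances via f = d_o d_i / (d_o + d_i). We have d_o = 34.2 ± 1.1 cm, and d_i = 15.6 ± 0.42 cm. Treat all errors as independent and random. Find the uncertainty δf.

∂f/∂d_o = (d_i/(d_o+d_i))² = 0.0981;  ∂f/∂d_i = (d_o/(d_o+d_i))² = 0.472
δf = √((∂f/∂d_o · δd_o)² + (∂f/∂d_i · δd_i)²) = √(0.0117 + 0.0392) = 0.226 cm

0.226 cm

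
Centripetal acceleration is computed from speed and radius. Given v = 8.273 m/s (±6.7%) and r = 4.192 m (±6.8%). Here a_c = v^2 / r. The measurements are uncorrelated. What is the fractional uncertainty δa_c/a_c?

Since a_c is a product/quotient, work with relative uncertainties:
  (2·δv/v)² = (2×0.0670)² = 0.0180;  (-1·δr/r)² = (-1×0.0680)² = 0.00462
δa_c/a_c = √(0.0226) = 0.150

0.150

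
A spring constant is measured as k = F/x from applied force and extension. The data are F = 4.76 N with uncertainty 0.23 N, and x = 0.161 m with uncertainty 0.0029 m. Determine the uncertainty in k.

1.52 N/m

Relative error in a monomial: (δk/k)² = Σ (nᵢ · δxᵢ/xᵢ)².
  (1·δF/F)² = (1×0.0483)² = 0.00233;  (-1·δx/x)² = (-1×0.0180)² = 0.000324
δk/k = √(0.00266) = 0.0516
k = 29.6 N/m, so δk = 0.0516 × 29.6 = 1.52 N/m.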